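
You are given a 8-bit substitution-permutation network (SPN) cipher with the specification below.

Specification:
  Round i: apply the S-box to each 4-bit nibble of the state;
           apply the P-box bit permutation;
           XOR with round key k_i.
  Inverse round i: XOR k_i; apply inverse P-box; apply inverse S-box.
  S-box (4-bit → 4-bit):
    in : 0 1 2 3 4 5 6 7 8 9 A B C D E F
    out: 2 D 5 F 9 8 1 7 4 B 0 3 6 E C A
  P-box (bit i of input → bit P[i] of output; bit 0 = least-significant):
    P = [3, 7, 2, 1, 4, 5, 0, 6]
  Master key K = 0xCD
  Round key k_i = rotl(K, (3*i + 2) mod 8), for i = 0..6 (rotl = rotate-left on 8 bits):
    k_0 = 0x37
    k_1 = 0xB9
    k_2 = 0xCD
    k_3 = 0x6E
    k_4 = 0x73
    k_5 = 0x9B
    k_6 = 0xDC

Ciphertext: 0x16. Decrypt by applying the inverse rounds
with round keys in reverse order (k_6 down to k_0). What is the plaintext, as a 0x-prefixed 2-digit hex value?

0xF2

s_0 = ciphertext = 0x16
s_1 = InvRound(s_0, k_6) = 0x59
s_2 = InvRound(s_1, k_5) = 0x5F
s_3 = InvRound(s_2, k_4) = 0x02
s_4 = InvRound(s_3, k_3) = 0xF2
s_5 = InvRound(s_4, k_2) = 0x71
s_6 = InvRound(s_5, k_1) = 0x5B
s_7 = InvRound(s_6, k_0) = 0xF2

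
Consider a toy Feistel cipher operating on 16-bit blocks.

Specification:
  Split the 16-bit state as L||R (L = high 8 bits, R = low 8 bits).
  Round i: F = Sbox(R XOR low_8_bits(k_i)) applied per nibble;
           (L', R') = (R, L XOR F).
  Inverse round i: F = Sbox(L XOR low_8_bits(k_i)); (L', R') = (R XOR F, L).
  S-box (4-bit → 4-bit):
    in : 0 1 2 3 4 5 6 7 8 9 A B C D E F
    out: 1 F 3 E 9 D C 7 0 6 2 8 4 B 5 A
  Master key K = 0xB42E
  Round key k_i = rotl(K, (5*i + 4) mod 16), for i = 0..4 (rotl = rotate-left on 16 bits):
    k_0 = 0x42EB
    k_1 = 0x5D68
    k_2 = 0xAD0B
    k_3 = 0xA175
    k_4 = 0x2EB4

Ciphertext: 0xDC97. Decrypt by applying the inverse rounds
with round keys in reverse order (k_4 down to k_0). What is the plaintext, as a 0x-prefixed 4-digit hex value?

0x4E23

s_0 = ciphertext = 0xDC97
s_1 = InvRound(s_0, k_4) = 0x57DC
s_2 = InvRound(s_1, k_3) = 0xEF57
s_3 = InvRound(s_2, k_2) = 0x0EEF
s_4 = InvRound(s_3, k_1) = 0x230E
s_5 = InvRound(s_4, k_0) = 0x4E23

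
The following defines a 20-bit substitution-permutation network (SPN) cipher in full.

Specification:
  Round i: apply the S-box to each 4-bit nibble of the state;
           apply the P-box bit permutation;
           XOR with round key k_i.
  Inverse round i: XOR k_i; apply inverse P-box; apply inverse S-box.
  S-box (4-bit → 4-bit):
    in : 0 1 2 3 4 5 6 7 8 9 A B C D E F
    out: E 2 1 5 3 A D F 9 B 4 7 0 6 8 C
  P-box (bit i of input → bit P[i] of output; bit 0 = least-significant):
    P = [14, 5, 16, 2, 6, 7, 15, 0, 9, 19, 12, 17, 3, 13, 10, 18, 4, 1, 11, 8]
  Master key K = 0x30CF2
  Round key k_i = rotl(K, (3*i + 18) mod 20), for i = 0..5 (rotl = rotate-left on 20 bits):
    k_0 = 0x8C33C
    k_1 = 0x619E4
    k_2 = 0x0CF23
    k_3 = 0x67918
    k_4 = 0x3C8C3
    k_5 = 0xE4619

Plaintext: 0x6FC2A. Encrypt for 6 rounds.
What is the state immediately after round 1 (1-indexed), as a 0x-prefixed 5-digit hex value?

0xDCE6C

s_0 = plaintext = 0x6FC2A
s_1 = Round(s_0, k_0) = 0xDCE6C
s_2 = Round(s_1, k_1) = 0x491A7
s_3 = Round(s_2, k_2) = 0xD2F1D
s_4 = Round(s_3, k_3) = 0x561B2
s_5 = Round(s_4, k_4) = 0xF0D09
s_6 = Round(s_5, k_5) = 0x2BBBC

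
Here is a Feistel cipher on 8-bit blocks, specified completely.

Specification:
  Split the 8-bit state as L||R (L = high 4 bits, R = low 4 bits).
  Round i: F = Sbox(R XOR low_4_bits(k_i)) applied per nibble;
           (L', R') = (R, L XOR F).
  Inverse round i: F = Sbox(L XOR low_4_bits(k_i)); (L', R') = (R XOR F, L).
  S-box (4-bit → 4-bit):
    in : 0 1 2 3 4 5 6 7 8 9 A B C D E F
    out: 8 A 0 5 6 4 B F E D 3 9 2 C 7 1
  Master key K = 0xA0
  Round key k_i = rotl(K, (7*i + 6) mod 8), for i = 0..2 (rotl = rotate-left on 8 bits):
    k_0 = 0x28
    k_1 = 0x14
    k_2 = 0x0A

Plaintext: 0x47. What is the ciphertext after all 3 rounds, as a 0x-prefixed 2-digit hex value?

0xDA

s_0 = plaintext = 0x47
s_1 = Round(s_0, k_0) = 0x75
s_2 = Round(s_1, k_1) = 0x5D
s_3 = Round(s_2, k_2) = 0xDA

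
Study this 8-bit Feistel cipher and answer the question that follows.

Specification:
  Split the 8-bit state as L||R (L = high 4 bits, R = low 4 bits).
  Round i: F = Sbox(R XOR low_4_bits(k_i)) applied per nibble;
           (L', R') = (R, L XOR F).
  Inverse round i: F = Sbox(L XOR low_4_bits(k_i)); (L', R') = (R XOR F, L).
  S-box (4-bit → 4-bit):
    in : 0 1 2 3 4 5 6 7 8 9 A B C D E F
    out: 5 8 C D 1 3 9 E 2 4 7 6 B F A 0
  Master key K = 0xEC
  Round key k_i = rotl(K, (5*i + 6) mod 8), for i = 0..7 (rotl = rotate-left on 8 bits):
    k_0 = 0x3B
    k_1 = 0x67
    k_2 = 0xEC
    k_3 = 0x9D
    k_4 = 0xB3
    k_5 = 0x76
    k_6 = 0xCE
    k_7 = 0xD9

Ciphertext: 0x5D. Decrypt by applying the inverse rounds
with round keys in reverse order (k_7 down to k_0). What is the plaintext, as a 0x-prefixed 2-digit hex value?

s_0 = ciphertext = 0x5D
s_1 = InvRound(s_0, k_7) = 0x65
s_2 = InvRound(s_1, k_6) = 0x76
s_3 = InvRound(s_2, k_5) = 0xE7
s_4 = InvRound(s_3, k_4) = 0x8E
s_5 = InvRound(s_4, k_3) = 0xD8
s_6 = InvRound(s_5, k_2) = 0x0D
s_7 = InvRound(s_6, k_1) = 0x30
s_8 = InvRound(s_7, k_0) = 0x23

0x23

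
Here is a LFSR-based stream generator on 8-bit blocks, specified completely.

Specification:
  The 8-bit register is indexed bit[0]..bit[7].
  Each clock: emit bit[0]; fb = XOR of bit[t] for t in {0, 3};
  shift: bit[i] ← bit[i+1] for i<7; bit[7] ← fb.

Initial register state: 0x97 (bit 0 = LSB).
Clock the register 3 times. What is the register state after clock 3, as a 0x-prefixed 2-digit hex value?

0xB2

reg_0 = 0x97
clock 1: out=1, reg = 0xCB
clock 2: out=1, reg = 0x65
clock 3: out=1, reg = 0xB2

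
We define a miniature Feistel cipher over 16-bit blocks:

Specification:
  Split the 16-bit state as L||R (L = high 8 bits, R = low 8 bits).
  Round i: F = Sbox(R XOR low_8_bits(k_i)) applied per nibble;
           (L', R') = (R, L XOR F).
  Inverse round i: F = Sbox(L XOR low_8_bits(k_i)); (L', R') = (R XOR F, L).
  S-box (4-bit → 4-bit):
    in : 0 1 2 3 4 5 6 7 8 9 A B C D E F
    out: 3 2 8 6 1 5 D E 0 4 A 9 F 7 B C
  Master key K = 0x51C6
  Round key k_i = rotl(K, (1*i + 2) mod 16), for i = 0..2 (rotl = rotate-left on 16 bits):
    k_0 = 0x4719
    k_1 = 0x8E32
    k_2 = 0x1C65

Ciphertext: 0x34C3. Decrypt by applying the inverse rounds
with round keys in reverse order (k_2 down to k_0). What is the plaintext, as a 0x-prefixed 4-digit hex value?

s_0 = ciphertext = 0x34C3
s_1 = InvRound(s_0, k_2) = 0x9134
s_2 = InvRound(s_1, k_1) = 0x9291
s_3 = InvRound(s_2, k_0) = 0x9892

0x9892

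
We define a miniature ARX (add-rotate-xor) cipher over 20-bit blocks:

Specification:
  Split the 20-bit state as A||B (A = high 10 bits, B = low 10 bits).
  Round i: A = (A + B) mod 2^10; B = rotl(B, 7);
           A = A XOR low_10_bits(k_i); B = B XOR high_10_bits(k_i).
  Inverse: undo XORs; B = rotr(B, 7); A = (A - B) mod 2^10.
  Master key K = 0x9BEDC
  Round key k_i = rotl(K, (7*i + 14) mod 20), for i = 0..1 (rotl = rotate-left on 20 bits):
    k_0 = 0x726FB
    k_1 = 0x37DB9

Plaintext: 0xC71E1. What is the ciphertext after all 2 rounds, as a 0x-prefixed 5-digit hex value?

0xB0A71

s_0 = plaintext = 0xC71E1
s_1 = Round(s_0, k_0) = 0x81975
s_2 = Round(s_1, k_1) = 0xB0A71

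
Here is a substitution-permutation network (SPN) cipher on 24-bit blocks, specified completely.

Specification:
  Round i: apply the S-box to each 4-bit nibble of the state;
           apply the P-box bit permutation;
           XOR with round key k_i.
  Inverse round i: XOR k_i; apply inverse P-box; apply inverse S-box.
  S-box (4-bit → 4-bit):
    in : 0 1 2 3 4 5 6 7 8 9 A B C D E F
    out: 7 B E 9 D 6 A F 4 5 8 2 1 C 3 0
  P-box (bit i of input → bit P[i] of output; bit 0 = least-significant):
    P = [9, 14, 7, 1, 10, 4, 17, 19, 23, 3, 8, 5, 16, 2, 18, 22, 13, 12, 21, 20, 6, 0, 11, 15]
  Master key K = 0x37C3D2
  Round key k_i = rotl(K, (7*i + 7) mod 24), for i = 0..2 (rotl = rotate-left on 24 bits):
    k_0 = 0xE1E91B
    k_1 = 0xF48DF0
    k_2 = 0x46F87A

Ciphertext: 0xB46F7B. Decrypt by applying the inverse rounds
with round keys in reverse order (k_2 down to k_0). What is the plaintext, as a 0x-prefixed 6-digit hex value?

s_0 = ciphertext = 0xB46F7B
s_1 = InvRound(s_0, k_2) = 0x62A99C
s_2 = InvRound(s_1, k_1) = 0xC3519F
s_3 = InvRound(s_2, k_0) = 0xD0BF88

0xD0BF88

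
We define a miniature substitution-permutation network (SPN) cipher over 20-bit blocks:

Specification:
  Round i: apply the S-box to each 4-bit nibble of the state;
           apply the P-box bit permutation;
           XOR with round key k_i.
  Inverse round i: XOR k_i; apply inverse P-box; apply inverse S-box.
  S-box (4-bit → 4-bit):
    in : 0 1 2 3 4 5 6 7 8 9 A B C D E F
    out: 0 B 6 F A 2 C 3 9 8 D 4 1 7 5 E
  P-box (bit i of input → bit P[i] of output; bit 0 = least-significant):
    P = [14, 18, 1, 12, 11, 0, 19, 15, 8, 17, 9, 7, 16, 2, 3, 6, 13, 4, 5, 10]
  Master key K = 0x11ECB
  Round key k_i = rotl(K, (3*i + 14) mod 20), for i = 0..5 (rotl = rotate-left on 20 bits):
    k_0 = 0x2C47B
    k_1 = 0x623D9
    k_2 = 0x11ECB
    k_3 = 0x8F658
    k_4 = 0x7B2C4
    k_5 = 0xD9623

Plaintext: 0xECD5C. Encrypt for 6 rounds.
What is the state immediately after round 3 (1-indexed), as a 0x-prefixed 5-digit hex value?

0x5945D

s_0 = plaintext = 0xECD5C
s_1 = Round(s_0, k_0) = 0x1A75A
s_2 = Round(s_1, k_1) = 0x55682
s_3 = Round(s_2, k_2) = 0x5945D
s_4 = Round(s_3, k_3) = 0xEB68B
s_5 = Round(s_4, k_4) = 0x7186E
s_6 = Round(s_5, k_5) = 0x477F5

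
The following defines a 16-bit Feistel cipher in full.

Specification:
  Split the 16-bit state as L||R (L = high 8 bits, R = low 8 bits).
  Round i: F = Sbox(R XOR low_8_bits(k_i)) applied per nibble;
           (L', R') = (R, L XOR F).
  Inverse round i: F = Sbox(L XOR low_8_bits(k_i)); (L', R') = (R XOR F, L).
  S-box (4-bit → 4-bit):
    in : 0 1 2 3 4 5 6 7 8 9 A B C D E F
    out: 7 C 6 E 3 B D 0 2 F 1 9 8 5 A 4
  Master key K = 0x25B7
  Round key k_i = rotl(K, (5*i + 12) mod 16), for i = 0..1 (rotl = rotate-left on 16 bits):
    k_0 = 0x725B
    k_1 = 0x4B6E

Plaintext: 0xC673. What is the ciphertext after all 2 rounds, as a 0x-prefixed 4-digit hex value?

0xA4F2

s_0 = plaintext = 0xC673
s_1 = Round(s_0, k_0) = 0x73A4
s_2 = Round(s_1, k_1) = 0xA4F2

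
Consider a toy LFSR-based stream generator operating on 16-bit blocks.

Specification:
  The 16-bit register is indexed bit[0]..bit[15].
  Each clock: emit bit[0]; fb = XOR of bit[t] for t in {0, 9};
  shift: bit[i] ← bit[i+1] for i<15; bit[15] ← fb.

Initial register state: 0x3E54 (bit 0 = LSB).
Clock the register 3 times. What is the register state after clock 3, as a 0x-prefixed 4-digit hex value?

0x67CA

reg_0 = 0x3E54
clock 1: out=0, reg = 0x9F2A
clock 2: out=0, reg = 0xCF95
clock 3: out=1, reg = 0x67CA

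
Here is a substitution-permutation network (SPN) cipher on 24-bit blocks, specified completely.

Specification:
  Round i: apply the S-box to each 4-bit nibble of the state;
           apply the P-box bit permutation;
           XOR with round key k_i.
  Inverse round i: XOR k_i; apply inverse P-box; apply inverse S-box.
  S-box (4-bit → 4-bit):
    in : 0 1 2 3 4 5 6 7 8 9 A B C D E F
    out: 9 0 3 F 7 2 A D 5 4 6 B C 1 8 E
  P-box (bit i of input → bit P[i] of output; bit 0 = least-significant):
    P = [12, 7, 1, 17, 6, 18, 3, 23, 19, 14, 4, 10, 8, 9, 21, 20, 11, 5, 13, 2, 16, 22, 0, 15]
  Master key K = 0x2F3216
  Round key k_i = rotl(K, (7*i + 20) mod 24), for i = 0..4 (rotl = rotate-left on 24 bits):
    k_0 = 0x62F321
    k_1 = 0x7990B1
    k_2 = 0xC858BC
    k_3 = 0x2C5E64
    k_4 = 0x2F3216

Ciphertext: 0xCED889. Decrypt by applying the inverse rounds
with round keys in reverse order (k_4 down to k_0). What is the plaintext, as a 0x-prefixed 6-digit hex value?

s_0 = ciphertext = 0xCED889
s_1 = InvRound(s_0, k_4) = 0x37AACA
s_2 = InvRound(s_1, k_3) = 0x0FEB93
s_3 = InvRound(s_2, k_2) = 0x3F21F7
s_4 = InvRound(s_3, k_1) = 0x6CD127
s_5 = InvRound(s_4, k_0) = 0x1C5D5C

0x1C5D5C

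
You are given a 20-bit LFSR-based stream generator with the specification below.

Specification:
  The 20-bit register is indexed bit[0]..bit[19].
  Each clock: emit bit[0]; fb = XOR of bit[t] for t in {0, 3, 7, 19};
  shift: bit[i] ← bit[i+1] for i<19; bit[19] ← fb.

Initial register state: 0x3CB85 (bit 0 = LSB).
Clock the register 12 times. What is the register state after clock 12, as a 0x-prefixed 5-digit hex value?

0xCDE3C

reg_0 = 0x3CB85
clock 1: out=1, reg = 0x1E5C2
clock 2: out=0, reg = 0x8F2E1
clock 3: out=1, reg = 0xC7970
clock 4: out=0, reg = 0xE3CB8
clock 5: out=0, reg = 0xF1E5C
clock 6: out=0, reg = 0x78F2E
clock 7: out=0, reg = 0xBC797
clock 8: out=1, reg = 0xDE3CB
clock 9: out=1, reg = 0x6F1E5
clock 10: out=1, reg = 0x378F2
clock 11: out=0, reg = 0x9BC79
clock 12: out=1, reg = 0xCDE3C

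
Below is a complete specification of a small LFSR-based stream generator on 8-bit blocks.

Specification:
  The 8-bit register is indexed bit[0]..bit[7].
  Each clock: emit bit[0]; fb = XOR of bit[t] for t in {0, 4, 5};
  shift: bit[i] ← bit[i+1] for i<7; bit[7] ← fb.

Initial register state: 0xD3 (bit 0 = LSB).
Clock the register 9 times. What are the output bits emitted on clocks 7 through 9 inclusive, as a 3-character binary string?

reg_0 = 0xD3
clock 1: out=1, reg = 0x69
clock 2: out=1, reg = 0x34
clock 3: out=0, reg = 0x1A
clock 4: out=0, reg = 0x8D
clock 5: out=1, reg = 0xC6
clock 6: out=0, reg = 0x63
clock 7: out=1, reg = 0x31
clock 8: out=1, reg = 0x98
clock 9: out=0, reg = 0xCC

110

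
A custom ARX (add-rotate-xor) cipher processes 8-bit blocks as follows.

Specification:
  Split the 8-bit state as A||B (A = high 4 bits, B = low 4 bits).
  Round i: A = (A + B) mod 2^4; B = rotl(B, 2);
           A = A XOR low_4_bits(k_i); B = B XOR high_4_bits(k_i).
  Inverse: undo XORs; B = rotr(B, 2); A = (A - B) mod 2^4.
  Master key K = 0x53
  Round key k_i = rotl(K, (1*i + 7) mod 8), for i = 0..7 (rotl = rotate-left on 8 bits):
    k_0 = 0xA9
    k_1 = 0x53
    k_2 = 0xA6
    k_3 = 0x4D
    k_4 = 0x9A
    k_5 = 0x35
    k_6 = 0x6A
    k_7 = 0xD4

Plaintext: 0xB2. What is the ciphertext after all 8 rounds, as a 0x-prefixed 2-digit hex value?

s_0 = plaintext = 0xB2
s_1 = Round(s_0, k_0) = 0x42
s_2 = Round(s_1, k_1) = 0x5D
s_3 = Round(s_2, k_2) = 0x4D
s_4 = Round(s_3, k_3) = 0xC3
s_5 = Round(s_4, k_4) = 0x55
s_6 = Round(s_5, k_5) = 0xF6
s_7 = Round(s_6, k_6) = 0xFF
s_8 = Round(s_7, k_7) = 0xA2

0xA2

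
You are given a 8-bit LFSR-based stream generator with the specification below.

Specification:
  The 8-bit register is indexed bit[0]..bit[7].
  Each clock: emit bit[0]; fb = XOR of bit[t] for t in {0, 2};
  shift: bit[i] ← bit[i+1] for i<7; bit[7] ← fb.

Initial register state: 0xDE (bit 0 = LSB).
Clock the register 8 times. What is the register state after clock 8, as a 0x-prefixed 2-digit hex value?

reg_0 = 0xDE
clock 1: out=0, reg = 0xEF
clock 2: out=1, reg = 0x77
clock 3: out=1, reg = 0x3B
clock 4: out=1, reg = 0x9D
clock 5: out=1, reg = 0x4E
clock 6: out=0, reg = 0xA7
clock 7: out=1, reg = 0x53
clock 8: out=1, reg = 0xA9

0xA9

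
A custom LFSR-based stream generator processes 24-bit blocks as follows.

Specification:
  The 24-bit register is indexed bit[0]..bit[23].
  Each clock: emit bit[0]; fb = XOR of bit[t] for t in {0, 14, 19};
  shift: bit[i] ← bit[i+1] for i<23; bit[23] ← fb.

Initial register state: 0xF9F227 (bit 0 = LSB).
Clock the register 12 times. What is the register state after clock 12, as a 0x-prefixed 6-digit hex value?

0xA3FF9F

reg_0 = 0xF9F227
clock 1: out=1, reg = 0xFCF913
clock 2: out=1, reg = 0xFE7C89
clock 3: out=1, reg = 0xFF3E44
clock 4: out=0, reg = 0xFF9F22
clock 5: out=0, reg = 0xFFCF91
clock 6: out=1, reg = 0xFFE7C8
clock 7: out=0, reg = 0x7FF3E4
clock 8: out=0, reg = 0x3FF9F2
clock 9: out=0, reg = 0x1FFCF9
clock 10: out=1, reg = 0x8FFE7C
clock 11: out=0, reg = 0x47FF3E
clock 12: out=0, reg = 0xA3FF9F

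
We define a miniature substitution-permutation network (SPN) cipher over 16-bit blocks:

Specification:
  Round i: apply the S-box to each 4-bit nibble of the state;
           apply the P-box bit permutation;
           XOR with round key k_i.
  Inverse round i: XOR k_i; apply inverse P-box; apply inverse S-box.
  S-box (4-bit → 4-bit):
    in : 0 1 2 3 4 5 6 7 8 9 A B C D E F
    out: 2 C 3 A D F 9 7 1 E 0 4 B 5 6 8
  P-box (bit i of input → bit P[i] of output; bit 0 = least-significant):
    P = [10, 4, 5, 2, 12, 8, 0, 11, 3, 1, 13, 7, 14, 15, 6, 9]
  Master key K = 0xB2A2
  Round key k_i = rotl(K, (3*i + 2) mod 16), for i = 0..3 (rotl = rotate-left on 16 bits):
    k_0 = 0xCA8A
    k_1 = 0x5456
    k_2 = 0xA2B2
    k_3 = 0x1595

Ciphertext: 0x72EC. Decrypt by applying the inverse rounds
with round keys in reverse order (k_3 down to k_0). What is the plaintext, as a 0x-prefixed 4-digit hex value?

s_0 = ciphertext = 0x72EC
s_1 = InvRound(s_0, k_3) = 0x4DE7
s_2 = InvRound(s_1, k_2) = 0x5B9C
s_3 = InvRound(s_2, k_1) = 0x1C38
s_4 = InvRound(s_3, k_0) = 0xC387

0xC387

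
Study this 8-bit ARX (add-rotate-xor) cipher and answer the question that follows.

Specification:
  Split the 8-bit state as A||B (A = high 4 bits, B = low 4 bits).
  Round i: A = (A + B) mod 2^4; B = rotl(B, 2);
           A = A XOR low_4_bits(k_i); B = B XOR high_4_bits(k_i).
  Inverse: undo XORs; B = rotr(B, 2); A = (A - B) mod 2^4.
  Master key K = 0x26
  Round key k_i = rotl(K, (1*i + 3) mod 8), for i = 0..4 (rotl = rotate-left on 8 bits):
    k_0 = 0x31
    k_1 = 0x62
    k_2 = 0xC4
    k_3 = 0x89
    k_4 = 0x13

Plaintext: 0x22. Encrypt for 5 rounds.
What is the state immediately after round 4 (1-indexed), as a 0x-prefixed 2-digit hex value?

0x53

s_0 = plaintext = 0x22
s_1 = Round(s_0, k_0) = 0x5B
s_2 = Round(s_1, k_1) = 0x28
s_3 = Round(s_2, k_2) = 0xEE
s_4 = Round(s_3, k_3) = 0x53
s_5 = Round(s_4, k_4) = 0xBD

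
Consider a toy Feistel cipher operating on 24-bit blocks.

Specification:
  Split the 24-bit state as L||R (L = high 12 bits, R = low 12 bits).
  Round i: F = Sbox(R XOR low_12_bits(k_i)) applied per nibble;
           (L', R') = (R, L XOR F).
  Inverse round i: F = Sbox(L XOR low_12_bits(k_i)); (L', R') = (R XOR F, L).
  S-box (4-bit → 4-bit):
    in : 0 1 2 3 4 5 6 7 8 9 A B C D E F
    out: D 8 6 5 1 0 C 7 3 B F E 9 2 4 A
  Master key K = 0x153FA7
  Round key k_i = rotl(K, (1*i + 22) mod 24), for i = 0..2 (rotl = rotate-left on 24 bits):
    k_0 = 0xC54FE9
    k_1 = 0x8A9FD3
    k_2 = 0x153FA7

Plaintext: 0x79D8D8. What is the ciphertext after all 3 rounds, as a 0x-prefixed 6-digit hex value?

s_0 = plaintext = 0x79D8D8
s_1 = Round(s_0, k_0) = 0x8D80C5
s_2 = Round(s_1, k_1) = 0x0C5254
s_3 = Round(s_2, k_2) = 0x254260

0x254260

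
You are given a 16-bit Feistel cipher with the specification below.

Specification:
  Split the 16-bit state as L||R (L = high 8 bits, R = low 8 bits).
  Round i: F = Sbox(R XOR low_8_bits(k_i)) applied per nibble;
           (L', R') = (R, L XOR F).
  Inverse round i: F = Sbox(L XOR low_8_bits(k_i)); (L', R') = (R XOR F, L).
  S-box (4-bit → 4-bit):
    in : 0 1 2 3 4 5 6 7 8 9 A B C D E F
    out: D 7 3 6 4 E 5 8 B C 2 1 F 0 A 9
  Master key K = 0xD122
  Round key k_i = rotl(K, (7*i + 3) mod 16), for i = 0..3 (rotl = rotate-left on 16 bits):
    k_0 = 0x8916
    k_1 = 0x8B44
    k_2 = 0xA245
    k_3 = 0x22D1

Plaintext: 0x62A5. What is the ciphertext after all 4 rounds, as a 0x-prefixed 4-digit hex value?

s_0 = plaintext = 0x62A5
s_1 = Round(s_0, k_0) = 0xA574
s_2 = Round(s_1, k_1) = 0x74C8
s_3 = Round(s_2, k_2) = 0xC8C4
s_4 = Round(s_3, k_3) = 0xC4B6

0xC4B6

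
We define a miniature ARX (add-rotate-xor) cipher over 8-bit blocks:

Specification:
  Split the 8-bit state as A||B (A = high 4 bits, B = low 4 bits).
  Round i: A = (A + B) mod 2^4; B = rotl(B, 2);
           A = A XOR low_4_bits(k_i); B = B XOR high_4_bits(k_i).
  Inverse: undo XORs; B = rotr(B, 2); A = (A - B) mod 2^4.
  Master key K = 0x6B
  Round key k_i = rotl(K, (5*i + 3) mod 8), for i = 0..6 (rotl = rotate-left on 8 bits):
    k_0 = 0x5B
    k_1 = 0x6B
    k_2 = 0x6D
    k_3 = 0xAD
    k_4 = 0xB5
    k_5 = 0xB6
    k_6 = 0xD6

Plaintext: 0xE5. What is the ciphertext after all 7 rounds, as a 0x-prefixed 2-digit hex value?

0x4D

s_0 = plaintext = 0xE5
s_1 = Round(s_0, k_0) = 0x80
s_2 = Round(s_1, k_1) = 0x36
s_3 = Round(s_2, k_2) = 0x4F
s_4 = Round(s_3, k_3) = 0xE5
s_5 = Round(s_4, k_4) = 0x6E
s_6 = Round(s_5, k_5) = 0x20
s_7 = Round(s_6, k_6) = 0x4D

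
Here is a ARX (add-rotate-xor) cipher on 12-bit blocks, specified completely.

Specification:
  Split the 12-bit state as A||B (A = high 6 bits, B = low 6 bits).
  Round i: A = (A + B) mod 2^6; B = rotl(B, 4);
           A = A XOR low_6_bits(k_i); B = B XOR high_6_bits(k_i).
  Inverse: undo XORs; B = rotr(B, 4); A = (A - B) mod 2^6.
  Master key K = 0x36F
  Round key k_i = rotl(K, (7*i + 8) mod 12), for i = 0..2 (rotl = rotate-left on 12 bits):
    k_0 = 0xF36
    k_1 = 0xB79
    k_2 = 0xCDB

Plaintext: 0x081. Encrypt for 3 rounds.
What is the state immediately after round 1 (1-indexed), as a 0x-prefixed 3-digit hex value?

s_0 = plaintext = 0x081
s_1 = Round(s_0, k_0) = 0xD6C
s_2 = Round(s_1, k_1) = 0x626
s_3 = Round(s_2, k_2) = 0x95A

0xD6C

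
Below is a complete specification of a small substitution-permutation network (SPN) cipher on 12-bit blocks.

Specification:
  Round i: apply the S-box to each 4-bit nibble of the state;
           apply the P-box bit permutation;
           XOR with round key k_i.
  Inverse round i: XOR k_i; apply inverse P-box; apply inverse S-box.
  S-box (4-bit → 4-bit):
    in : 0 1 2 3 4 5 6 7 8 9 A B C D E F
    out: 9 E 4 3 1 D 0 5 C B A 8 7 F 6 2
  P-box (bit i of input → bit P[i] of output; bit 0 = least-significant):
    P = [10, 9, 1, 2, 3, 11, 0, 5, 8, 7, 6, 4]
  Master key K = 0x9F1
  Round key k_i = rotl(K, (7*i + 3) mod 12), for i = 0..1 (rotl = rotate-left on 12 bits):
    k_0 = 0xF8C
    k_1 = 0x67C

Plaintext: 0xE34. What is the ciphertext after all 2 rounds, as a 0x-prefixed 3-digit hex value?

0x3F4

s_0 = plaintext = 0xE34
s_1 = Round(s_0, k_0) = 0x344
s_2 = Round(s_1, k_1) = 0x3F4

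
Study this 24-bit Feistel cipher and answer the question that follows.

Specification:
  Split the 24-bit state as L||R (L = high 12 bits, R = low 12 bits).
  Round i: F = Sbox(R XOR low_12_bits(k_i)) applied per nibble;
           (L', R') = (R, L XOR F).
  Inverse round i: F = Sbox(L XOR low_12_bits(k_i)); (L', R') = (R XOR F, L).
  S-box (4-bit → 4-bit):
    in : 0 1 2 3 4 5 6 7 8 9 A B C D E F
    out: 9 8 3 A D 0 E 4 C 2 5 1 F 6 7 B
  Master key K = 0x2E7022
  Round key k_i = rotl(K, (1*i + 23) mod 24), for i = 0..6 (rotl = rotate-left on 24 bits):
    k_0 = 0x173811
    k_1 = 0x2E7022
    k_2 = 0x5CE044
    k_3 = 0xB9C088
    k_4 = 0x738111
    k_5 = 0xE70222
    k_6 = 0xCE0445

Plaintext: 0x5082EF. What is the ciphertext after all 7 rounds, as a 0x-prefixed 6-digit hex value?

s_0 = plaintext = 0x5082EF
s_1 = Round(s_0, k_0) = 0x2EF0BF
s_2 = Round(s_1, k_1) = 0x0BFBC9
s_3 = Round(s_2, k_2) = 0xBC9179
s_4 = Round(s_3, k_3) = 0x179371
s_5 = Round(s_4, k_4) = 0x371290
s_6 = Round(s_5, k_5) = 0x290A62
s_7 = Round(s_6, k_6) = 0xA625A4

0xA625A4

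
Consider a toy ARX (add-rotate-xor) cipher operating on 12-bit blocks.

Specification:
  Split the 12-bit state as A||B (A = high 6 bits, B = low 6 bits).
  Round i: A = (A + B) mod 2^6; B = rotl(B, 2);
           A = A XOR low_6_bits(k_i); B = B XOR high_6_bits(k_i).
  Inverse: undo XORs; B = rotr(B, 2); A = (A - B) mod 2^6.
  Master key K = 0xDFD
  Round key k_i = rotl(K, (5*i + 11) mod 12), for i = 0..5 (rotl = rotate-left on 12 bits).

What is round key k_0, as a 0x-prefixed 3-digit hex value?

0xEFE

K = 0xDFD
k_0 = rotl(K, (5*0+11) mod 12) = rotl(K, 11) = 0xEFE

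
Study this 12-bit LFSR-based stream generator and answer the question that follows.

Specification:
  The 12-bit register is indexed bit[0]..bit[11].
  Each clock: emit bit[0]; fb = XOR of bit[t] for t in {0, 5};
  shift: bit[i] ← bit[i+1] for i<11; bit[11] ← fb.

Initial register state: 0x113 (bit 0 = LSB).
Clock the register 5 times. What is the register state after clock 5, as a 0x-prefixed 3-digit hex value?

reg_0 = 0x113
clock 1: out=1, reg = 0x889
clock 2: out=1, reg = 0xC44
clock 3: out=0, reg = 0x622
clock 4: out=0, reg = 0xB11
clock 5: out=1, reg = 0xD88

0xD88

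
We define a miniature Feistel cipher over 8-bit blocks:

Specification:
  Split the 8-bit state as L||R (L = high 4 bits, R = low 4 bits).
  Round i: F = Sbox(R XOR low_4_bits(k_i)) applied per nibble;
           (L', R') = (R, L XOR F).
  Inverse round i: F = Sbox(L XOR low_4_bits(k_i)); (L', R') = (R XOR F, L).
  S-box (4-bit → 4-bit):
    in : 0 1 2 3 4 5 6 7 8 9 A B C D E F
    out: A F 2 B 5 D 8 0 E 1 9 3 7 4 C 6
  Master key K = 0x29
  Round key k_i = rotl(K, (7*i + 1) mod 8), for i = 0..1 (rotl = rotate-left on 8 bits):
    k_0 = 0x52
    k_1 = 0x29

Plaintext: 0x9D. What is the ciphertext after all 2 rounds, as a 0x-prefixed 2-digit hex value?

s_0 = plaintext = 0x9D
s_1 = Round(s_0, k_0) = 0xDF
s_2 = Round(s_1, k_1) = 0xF5

0xF5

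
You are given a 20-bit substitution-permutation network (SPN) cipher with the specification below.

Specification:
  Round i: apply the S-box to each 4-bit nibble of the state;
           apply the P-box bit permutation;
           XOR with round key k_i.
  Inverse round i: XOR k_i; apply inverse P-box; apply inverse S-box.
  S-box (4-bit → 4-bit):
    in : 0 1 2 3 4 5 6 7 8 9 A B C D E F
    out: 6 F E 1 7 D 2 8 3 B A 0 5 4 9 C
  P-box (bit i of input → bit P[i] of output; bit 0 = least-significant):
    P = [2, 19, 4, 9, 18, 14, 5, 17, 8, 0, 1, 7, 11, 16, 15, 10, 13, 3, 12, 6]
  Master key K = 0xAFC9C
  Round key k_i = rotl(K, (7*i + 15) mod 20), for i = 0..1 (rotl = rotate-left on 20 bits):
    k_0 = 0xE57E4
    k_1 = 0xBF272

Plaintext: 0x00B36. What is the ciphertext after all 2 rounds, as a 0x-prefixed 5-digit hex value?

s_0 = plaintext = 0x00B36
s_1 = Round(s_0, k_0) = 0x3C7EC
s_2 = Round(s_1, k_1) = 0xD5AE6

0xD5AE6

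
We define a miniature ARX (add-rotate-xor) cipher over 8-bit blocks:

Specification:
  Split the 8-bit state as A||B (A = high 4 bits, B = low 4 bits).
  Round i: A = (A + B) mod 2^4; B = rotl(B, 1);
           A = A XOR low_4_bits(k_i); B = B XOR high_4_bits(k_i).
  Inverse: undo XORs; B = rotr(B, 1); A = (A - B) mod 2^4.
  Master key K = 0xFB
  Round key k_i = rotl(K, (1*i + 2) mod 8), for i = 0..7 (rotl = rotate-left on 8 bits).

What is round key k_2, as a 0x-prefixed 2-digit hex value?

K = 0xFB
k_0 = rotl(K, (1*0+2) mod 8) = rotl(K, 2) = 0xEF
k_1 = rotl(K, (1*1+2) mod 8) = rotl(K, 3) = 0xDF
k_2 = rotl(K, (1*2+2) mod 8) = rotl(K, 4) = 0xBF

0xBF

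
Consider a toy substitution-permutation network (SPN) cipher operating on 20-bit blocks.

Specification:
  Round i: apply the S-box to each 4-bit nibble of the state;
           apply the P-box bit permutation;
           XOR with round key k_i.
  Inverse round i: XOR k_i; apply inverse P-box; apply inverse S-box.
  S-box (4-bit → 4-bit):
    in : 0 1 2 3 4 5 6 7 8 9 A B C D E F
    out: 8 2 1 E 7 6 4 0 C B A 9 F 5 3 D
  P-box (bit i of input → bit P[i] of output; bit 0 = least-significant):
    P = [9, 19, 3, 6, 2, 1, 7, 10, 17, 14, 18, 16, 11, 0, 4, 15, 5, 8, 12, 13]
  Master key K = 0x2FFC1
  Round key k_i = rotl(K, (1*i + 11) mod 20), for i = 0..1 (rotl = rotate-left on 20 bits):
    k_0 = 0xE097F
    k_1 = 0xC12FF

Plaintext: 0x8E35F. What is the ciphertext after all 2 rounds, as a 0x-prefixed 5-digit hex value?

s_0 = plaintext = 0x8E35F
s_1 = Round(s_0, k_0) = 0xB73B4
s_2 = Round(s_1, k_1) = 0x174D3

0x174D3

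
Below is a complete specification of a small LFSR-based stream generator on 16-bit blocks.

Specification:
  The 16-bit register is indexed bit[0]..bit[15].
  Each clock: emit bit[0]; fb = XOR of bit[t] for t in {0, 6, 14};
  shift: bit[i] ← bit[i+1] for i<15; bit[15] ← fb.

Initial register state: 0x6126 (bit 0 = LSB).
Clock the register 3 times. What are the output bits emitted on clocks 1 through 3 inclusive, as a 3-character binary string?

011

reg_0 = 0x6126
clock 1: out=0, reg = 0xB093
clock 2: out=1, reg = 0xD849
clock 3: out=1, reg = 0xEC24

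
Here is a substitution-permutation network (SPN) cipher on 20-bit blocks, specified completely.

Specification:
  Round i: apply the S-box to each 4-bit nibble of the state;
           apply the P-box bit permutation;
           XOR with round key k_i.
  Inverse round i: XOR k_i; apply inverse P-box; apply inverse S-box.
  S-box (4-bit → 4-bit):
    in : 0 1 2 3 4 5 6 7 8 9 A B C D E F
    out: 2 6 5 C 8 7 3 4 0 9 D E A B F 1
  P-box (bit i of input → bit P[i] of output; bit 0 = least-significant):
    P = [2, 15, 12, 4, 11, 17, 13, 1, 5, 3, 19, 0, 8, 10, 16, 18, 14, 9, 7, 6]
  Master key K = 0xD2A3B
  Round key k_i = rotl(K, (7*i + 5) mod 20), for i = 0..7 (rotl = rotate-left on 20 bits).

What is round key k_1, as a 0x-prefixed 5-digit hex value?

0x3BD2A

K = 0xD2A3B
k_0 = rotl(K, (7*0+5) mod 20) = rotl(K, 5) = 0x5477A
k_1 = rotl(K, (7*1+5) mod 20) = rotl(K, 12) = 0x3BD2A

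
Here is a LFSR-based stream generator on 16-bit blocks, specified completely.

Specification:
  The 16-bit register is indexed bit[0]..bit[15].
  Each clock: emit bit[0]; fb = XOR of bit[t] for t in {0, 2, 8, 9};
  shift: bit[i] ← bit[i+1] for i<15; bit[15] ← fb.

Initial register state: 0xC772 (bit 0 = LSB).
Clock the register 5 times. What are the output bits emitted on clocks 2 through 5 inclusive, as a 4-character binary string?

1001

reg_0 = 0xC772
clock 1: out=0, reg = 0x63B9
clock 2: out=1, reg = 0xB1DC
clock 3: out=0, reg = 0x58EE
clock 4: out=0, reg = 0xAC77
clock 5: out=1, reg = 0x563B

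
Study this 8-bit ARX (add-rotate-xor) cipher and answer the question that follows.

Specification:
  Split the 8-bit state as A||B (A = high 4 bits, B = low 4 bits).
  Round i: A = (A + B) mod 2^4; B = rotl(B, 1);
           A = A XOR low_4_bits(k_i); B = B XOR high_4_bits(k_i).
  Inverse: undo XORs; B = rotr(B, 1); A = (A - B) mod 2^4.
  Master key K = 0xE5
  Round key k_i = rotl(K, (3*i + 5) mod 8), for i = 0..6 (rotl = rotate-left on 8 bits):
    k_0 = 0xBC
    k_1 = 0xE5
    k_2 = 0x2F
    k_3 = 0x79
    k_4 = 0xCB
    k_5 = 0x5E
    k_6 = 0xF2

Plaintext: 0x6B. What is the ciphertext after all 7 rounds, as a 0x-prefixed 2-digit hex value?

0x01

s_0 = plaintext = 0x6B
s_1 = Round(s_0, k_0) = 0xDC
s_2 = Round(s_1, k_1) = 0xC7
s_3 = Round(s_2, k_2) = 0xCC
s_4 = Round(s_3, k_3) = 0x1E
s_5 = Round(s_4, k_4) = 0x41
s_6 = Round(s_5, k_5) = 0xB7
s_7 = Round(s_6, k_6) = 0x01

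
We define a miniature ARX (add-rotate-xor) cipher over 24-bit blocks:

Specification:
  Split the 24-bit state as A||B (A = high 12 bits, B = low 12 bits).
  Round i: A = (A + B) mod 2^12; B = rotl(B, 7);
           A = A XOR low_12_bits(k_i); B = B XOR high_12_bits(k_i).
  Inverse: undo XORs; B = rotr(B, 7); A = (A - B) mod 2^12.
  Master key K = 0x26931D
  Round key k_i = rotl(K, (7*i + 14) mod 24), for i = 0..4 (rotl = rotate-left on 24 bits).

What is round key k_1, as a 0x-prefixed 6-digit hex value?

0xA4D263

K = 0x26931D
k_0 = rotl(K, (7*0+14) mod 24) = rotl(K, 14) = 0xC749A4
k_1 = rotl(K, (7*1+14) mod 24) = rotl(K, 21) = 0xA4D263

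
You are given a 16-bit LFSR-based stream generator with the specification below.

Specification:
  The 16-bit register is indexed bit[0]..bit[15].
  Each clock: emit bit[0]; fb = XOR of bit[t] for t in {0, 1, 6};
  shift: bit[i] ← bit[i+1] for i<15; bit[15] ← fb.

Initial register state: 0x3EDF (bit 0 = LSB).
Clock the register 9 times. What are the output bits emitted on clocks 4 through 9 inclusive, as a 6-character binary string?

110110

reg_0 = 0x3EDF
clock 1: out=1, reg = 0x9F6F
clock 2: out=1, reg = 0xCFB7
clock 3: out=1, reg = 0x67DB
clock 4: out=1, reg = 0xB3ED
clock 5: out=1, reg = 0x59F6
clock 6: out=0, reg = 0x2CFB
clock 7: out=1, reg = 0x967D
clock 8: out=1, reg = 0x4B3E
clock 9: out=0, reg = 0xA59F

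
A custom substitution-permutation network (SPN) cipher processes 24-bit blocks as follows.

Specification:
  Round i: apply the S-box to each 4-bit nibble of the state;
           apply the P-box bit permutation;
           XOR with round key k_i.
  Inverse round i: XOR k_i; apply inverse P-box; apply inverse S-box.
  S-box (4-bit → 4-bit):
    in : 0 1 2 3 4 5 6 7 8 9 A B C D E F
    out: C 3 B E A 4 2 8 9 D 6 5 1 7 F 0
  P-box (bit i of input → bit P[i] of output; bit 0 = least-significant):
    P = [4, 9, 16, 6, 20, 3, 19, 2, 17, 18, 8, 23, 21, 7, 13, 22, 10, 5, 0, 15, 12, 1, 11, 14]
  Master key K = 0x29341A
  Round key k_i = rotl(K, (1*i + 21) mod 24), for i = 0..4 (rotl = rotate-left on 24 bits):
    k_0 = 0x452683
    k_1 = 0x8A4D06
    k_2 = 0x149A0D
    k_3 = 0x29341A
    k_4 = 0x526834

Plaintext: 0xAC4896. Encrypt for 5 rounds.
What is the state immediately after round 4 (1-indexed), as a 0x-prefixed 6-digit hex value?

0x4EC528

s_0 = plaintext = 0xAC4896
s_1 = Round(s_0, k_0) = 0x9F2805
s_2 = Round(s_1, k_1) = 0x611582
s_3 = Round(s_2, k_2) = 0x249DFB
s_4 = Round(s_3, k_3) = 0x4EC528
s_5 = Round(s_4, k_4) = 0x62AD4B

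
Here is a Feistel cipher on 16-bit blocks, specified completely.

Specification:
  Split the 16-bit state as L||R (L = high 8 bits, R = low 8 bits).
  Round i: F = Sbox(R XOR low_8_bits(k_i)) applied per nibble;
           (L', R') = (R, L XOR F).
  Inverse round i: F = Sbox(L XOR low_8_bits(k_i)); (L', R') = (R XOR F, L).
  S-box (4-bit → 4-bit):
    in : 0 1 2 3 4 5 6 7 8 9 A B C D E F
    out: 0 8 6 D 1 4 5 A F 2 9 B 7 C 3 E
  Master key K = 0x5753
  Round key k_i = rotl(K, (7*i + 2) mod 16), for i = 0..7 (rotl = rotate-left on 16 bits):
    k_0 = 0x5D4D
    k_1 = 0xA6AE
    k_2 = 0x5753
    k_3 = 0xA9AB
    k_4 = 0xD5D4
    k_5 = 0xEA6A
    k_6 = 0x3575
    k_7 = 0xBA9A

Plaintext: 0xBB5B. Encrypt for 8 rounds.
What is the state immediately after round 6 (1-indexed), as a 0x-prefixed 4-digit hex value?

s_0 = plaintext = 0xBB5B
s_1 = Round(s_0, k_0) = 0x5B3E
s_2 = Round(s_1, k_1) = 0x3E7B
s_3 = Round(s_2, k_2) = 0x7B51
s_4 = Round(s_3, k_3) = 0x5192
s_5 = Round(s_4, k_4) = 0x9244
s_6 = Round(s_5, k_5) = 0x44F1
s_7 = Round(s_6, k_6) = 0xF1B5
s_8 = Round(s_7, k_7) = 0xB59F

0x44F1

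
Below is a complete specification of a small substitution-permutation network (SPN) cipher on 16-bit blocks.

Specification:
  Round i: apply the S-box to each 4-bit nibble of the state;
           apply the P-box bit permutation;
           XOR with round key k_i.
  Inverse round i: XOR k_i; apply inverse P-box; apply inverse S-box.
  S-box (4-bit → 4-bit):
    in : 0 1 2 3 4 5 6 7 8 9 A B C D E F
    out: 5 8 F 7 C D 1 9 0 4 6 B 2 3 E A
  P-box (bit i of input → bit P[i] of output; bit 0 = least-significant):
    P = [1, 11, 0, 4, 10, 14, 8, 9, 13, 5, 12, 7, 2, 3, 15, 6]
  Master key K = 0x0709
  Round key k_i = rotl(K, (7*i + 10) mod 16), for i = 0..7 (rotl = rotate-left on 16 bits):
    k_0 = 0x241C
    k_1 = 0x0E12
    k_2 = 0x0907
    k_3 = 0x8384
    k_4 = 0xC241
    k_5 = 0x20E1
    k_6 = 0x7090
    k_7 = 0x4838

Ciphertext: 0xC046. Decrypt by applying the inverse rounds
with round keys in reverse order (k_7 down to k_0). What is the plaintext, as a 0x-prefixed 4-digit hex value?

0xAEF6

s_0 = ciphertext = 0xC046
s_1 = InvRound(s_0, k_7) = 0x2C8B
s_2 = InvRound(s_1, k_6) = 0xC9D2
s_3 = InvRound(s_2, k_5) = 0x9DA2
s_4 = InvRound(s_3, k_4) = 0x1E23
s_5 = InvRound(s_4, k_3) = 0x0E03
s_6 = InvRound(s_5, k_2) = 0x6858
s_7 = InvRound(s_6, k_1) = 0xF6B6
s_8 = InvRound(s_7, k_0) = 0xAEF6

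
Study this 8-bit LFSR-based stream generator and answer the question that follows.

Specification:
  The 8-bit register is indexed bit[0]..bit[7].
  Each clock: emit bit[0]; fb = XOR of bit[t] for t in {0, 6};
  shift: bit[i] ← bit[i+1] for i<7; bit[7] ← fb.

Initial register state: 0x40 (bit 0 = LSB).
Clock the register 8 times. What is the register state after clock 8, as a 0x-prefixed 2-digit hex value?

reg_0 = 0x40
clock 1: out=0, reg = 0xA0
clock 2: out=0, reg = 0x50
clock 3: out=0, reg = 0xA8
clock 4: out=0, reg = 0x54
clock 5: out=0, reg = 0xAA
clock 6: out=0, reg = 0x55
clock 7: out=1, reg = 0x2A
clock 8: out=0, reg = 0x15

0x15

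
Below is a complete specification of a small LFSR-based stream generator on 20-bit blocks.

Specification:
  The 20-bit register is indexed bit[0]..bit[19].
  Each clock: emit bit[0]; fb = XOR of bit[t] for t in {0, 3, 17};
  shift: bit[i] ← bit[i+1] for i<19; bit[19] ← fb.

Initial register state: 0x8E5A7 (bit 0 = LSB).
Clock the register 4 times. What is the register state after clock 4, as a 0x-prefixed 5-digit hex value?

reg_0 = 0x8E5A7
clock 1: out=1, reg = 0xC72D3
clock 2: out=1, reg = 0xE3969
clock 3: out=1, reg = 0xF1CB4
clock 4: out=0, reg = 0xF8E5A

0xF8E5A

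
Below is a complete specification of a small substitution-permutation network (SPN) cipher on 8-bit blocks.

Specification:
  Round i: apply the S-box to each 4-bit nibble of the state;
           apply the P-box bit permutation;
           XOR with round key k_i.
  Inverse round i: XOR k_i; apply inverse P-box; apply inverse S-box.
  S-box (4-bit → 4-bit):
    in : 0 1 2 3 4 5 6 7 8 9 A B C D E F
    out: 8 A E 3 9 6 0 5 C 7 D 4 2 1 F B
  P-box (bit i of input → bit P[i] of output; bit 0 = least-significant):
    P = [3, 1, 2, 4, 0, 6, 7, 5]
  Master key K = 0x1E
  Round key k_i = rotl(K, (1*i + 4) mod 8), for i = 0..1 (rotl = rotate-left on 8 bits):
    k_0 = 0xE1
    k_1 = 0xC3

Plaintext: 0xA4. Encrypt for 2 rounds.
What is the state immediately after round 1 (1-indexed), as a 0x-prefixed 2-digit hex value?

0x58

s_0 = plaintext = 0xA4
s_1 = Round(s_0, k_0) = 0x58
s_2 = Round(s_1, k_1) = 0x17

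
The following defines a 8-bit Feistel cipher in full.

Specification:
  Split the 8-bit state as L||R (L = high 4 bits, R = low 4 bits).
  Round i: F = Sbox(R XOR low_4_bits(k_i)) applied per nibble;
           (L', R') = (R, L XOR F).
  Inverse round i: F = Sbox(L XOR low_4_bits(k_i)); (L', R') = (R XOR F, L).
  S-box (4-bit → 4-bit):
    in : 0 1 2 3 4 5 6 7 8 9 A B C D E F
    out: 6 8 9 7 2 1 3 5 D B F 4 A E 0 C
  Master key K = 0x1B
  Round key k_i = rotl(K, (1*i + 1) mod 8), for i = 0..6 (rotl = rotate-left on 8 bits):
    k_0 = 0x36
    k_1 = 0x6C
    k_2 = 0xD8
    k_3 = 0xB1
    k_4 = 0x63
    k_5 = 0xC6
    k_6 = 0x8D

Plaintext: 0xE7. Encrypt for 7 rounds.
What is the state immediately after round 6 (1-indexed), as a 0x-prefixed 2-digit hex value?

0x78

s_0 = plaintext = 0xE7
s_1 = Round(s_0, k_0) = 0x76
s_2 = Round(s_1, k_1) = 0x68
s_3 = Round(s_2, k_2) = 0x80
s_4 = Round(s_3, k_3) = 0x00
s_5 = Round(s_4, k_4) = 0x07
s_6 = Round(s_5, k_5) = 0x78
s_7 = Round(s_6, k_6) = 0x86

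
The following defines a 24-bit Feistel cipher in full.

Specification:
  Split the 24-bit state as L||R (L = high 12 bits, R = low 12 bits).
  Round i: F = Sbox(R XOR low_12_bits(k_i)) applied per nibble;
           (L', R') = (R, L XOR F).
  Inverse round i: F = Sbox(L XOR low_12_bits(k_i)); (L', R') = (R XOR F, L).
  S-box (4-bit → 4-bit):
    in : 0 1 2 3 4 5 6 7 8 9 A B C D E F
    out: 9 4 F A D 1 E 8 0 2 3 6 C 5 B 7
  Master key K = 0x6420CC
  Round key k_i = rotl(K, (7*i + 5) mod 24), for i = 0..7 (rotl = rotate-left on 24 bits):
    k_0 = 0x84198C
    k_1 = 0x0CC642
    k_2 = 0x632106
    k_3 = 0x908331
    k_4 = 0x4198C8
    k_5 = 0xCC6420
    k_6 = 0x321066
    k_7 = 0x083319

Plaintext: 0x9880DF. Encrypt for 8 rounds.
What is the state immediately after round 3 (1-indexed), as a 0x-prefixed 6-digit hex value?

s_0 = plaintext = 0x9880DF
s_1 = Round(s_0, k_0) = 0x0DFB92
s_2 = Round(s_1, k_1) = 0xB92586
s_3 = Round(s_2, k_2) = 0x58669B
s_4 = Round(s_3, k_3) = 0x69B4B5
s_5 = Round(s_4, k_4) = 0x4B5A1E
s_6 = Round(s_5, k_5) = 0xA1EF1E
s_7 = Round(s_6, k_6) = 0xF1ED9E
s_8 = Round(s_7, k_7) = 0xD9E416

0x58669B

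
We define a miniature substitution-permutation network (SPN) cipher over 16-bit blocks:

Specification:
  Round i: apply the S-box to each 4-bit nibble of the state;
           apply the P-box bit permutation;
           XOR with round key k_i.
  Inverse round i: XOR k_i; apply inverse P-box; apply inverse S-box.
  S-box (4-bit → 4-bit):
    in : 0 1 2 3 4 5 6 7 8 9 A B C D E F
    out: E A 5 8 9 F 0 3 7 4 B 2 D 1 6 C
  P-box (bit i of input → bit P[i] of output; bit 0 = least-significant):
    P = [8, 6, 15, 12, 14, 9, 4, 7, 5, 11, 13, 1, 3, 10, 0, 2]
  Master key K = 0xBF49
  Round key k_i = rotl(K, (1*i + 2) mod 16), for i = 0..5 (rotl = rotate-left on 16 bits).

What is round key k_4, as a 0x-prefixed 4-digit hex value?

0xD26F

K = 0xBF49
k_0 = rotl(K, (1*0+2) mod 16) = rotl(K, 2) = 0xFD26
k_1 = rotl(K, (1*1+2) mod 16) = rotl(K, 3) = 0xFA4D
k_2 = rotl(K, (1*2+2) mod 16) = rotl(K, 4) = 0xF49B
k_3 = rotl(K, (1*3+2) mod 16) = rotl(K, 5) = 0xE937
k_4 = rotl(K, (1*4+2) mod 16) = rotl(K, 6) = 0xD26F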